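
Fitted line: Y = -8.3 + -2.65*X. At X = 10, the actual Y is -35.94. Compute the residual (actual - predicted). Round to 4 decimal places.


Fitted value at X = 10 is yhat = -8.3 + -2.65*10 = -34.8000.
Residual = -35.94 - -34.8000 = -1.1400.

-1.1400


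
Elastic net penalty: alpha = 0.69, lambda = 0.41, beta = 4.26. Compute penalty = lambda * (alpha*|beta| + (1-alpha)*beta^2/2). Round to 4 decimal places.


L1 component = 0.69 * |4.26| = 2.9394.
L2 component = 0.31 * 4.26^2 / 2 = 2.8129.
Penalty = 0.41 * (2.9394 + 2.8129) = 0.41 * 5.7523 = 2.3584.

2.3584


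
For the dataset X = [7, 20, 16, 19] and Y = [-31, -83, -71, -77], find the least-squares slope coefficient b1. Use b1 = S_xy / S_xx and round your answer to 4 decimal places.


The sample means are xbar = 15.5000 and ybar = -65.5000.
Compute S_xx = 105.0000 and S_xy = -415.0000.
Slope b1 = S_xy / S_xx = -415.0000 / 105.0000 = -3.9524.

-3.9524


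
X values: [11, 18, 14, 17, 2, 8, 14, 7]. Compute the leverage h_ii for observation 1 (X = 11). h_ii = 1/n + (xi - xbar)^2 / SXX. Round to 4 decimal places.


Mean of X: xbar = 11.3750.
SXX = 207.8750.
For X = 11: h = 1/8 + (11 - 11.3750)^2/207.8750 = 0.1257.

0.1257


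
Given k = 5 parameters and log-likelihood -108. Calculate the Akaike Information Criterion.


AIC = 2*5 - 2*(-108).
= 10 + 216 = 226.

226


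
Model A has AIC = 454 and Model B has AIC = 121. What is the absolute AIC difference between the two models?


Absolute difference = |454 - 121| = 333.
The model with lower AIC (B) is preferred.

333


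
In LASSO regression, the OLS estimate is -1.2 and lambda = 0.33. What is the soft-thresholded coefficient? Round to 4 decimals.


|beta_OLS| = 1.2.
lambda = 0.33.
Since |beta| > lambda, coefficient = sign(beta)*(|beta| - lambda) = -0.8700.
Result = -0.8700.

-0.8700


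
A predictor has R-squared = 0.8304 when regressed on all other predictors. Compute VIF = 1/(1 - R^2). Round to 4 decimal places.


Using VIF = 1/(1 - R^2_j):
1 - 0.8304 = 0.1696.
VIF = 5.8962.

5.8962


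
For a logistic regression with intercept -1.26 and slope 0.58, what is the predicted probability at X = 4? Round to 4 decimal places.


Compute z = -1.26 + (0.58)(4) = 1.0600.
exp(-z) = 0.3465.
P = 1/(1 + 0.3465) = 0.7427.

0.7427


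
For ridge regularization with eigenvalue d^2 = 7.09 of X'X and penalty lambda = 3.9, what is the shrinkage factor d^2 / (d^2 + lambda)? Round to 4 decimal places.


Compute the denominator: 7.09 + 3.9 = 10.9900.
Shrinkage factor = 7.09 / 10.9900 = 0.6451.

0.6451


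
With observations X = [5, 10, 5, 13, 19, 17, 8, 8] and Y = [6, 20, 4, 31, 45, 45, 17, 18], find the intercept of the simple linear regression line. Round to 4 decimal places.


First find the slope: b1 = 2.9749.
Means: xbar = 10.6250, ybar = 23.2500.
b0 = ybar - b1 * xbar = 23.2500 - 2.9749 * 10.6250 = -8.3578.

-8.3578


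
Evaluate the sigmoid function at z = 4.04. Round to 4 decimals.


exp(-4.0400) = 0.0176.
1 + exp(-z) = 1.0176.
sigmoid = 1/1.0176 = 0.9827.

0.9827


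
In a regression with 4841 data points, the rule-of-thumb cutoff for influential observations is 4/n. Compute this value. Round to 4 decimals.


The threshold is 4/n.
4/4841 = 0.0008.

0.0008


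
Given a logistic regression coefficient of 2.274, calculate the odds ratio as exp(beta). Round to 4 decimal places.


Odds ratio = exp(beta) = exp(2.274).
= 9.7182.

9.7182


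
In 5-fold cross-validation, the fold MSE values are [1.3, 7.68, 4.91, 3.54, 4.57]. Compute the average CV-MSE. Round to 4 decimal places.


Add all fold MSEs: 22.0000.
Divide by k = 5: 22.0000/5 = 4.4000.

4.4000


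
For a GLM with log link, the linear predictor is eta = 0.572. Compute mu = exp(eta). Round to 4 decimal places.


Apply the inverse link:
mu = e^0.572 = 1.7718.

1.7718


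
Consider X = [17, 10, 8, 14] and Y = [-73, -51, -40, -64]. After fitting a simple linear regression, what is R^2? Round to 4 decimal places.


After computing the OLS fit (b0=-13.2769, b1=-3.5692):
SSres = 8.9538, SStot = 630.0000.
R^2 = 1 - 8.9538/630.0000 = 0.9858.

0.9858


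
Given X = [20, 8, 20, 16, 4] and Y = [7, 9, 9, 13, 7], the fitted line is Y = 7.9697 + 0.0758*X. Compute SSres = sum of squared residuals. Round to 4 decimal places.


Compute predicted values, then residuals = yi - yhat_i.
Residuals: [-2.4857, 0.4239, -0.4857, 3.8175, -1.2729].
SSres = sum(residual^2) = 22.7879.

22.7879


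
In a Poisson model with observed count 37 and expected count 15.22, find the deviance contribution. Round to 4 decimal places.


y/mu = 37/15.22 = 2.431012 (approx.), and ln(37/15.22) = 0.888308.
y * ln(y/mu) = 37 * 0.888308 = 32.867396.
y - mu = 21.78.
D = 2 * (32.867396 - 21.78) = 22.174792, which rounds to 22.1748.

22.1748


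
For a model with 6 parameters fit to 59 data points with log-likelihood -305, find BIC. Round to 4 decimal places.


Compute k*ln(n) = 6*ln(59) = 6*4.077537 = 24.465222.
Then -2*loglik = 610.
BIC = 24.465222 + 610 = 634.465222, which rounds to 634.4652.

634.4652


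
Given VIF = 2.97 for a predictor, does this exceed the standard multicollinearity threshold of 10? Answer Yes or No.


Compare VIF = 2.97 to the threshold of 10.
2.97 < 10, so the answer is No.

No


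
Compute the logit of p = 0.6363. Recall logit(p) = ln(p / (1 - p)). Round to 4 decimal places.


Compute the odds: 0.6363/0.3637 = 1.7495.
Take the natural log: ln(1.7495) = 0.5593.

0.5593


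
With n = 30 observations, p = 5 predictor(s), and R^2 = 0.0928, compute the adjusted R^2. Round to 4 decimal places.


Using the formula:
(1 - 0.0928) = 0.9072.
Multiply by 29/24: 0.9072 * 29 = 26.3088, then 26.3088 / 24 = 1.0962.
Adj R^2 = 1 - 1.0962 = -0.0962.

-0.0962


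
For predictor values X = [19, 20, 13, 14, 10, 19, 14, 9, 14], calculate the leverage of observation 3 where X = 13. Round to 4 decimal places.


n = 9, xbar = 14.6667.
SXX = sum((xi - xbar)^2) = 124.0000.
h = 1/9 + (13 - 14.6667)^2 / 124.0000 = 0.1335.

0.1335


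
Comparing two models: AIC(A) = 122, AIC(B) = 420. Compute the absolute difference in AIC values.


|AIC_A - AIC_B| = |122 - 420| = 298.
Model A is preferred (lower AIC).

298


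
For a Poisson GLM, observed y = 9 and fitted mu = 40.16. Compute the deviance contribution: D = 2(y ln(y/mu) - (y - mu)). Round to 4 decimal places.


Compute y*ln(y/mu) = 9*ln(9/40.16) = 9*-1.495647 = -13.460823.
y - mu = -31.16.
D = 2*(-13.460823 - (-31.16)) = 35.398354, which rounds to 35.3984.

35.3984


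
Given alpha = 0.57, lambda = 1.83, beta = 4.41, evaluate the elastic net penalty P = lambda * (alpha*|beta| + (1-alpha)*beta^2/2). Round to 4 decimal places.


alpha * |beta| = 0.57 * 4.41 = 2.5137.
(1-alpha) * beta^2/2 = 0.43 * 19.4481/2 = 4.1813.
Total = 1.83 * (2.5137 + 4.1813) = 12.2519.

12.2519


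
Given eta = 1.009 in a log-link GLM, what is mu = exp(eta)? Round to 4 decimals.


Apply the inverse link:
mu = e^1.009 = 2.7429.

2.7429


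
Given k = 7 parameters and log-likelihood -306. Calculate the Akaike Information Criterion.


Compute:
2k = 2*7 = 14.
-2*loglik = -2*(-306) = 612.
AIC = 14 + 612 = 626.

626


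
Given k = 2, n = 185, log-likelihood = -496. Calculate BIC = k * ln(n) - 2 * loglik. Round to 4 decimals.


Compute k*ln(n) = 2*ln(185) = 2*5.220356 = 10.440712.
Then -2*loglik = 992.
BIC = 10.440712 + 992 = 1002.440712, which rounds to 1002.4407.

1002.4407


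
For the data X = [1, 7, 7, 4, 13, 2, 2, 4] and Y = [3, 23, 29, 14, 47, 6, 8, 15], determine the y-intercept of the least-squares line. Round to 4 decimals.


Compute b1 = 3.6759 from the OLS formula.
With xbar = 5.0000 and ybar = 18.1250, the intercept is:
b0 = 18.1250 - 3.6759 * 5.0000 = -0.2546.

-0.2546


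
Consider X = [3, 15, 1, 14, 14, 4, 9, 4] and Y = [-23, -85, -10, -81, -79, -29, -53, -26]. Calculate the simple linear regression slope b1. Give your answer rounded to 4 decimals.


The sample means are xbar = 8.0000 and ybar = -48.2500.
Compute S_xx = 228.0000 and S_xy = -1203.0000.
Slope b1 = S_xy / S_xx = -1203.0000 / 228.0000 = -5.2763.

-5.2763


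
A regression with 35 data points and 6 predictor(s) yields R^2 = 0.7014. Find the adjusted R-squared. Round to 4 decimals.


Plug in: Adj R^2 = 1 - (1 - 0.7014) * 34/28.
= 1 - 0.2986 * 34/28
= 1 - 10.1524 / 28
= 1 - 0.3626 = 0.6374.

0.6374


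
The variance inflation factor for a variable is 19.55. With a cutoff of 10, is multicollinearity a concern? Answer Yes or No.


Check: VIF = 19.55 vs threshold = 10.
Since 19.55 >= 10, the answer is Yes.

Yes


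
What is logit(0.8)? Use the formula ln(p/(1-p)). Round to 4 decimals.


1 - p = 0.2.
p/(1-p) = 4.0000.
logit = ln(4.0000) = 1.3863.

1.3863


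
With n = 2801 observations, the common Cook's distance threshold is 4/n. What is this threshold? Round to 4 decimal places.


Cook's distance cutoff = 4/n = 4/2801.
= 0.0014.

0.0014


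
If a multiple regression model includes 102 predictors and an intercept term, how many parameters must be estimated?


Including the intercept, the model has 102 predictor coefficients + 1 intercept.
Total = 103.

103


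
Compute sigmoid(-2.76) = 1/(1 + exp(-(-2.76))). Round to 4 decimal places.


Compute exp(2.7600) = 15.7998.
Sigmoid = 1 / (1 + 15.7998) = 1 / 16.7998 = 0.0595.

0.0595


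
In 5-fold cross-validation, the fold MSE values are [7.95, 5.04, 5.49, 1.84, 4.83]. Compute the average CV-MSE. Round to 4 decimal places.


Sum of fold MSEs = 25.1500.
Average = 25.1500 / 5 = 5.0300.

5.0300


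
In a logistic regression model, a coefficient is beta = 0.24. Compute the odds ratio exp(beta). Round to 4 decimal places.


The odds ratio is computed as:
OR = e^(0.24) = 1.2712.

1.2712


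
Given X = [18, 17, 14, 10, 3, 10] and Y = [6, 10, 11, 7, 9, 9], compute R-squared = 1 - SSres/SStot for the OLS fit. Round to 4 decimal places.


Fit the OLS line: b0 = 9.0563, b1 = -0.0325.
SSres = 17.1710.
SStot = 17.3333.
R^2 = 1 - 17.1710/17.3333 = 0.0094.

0.0094


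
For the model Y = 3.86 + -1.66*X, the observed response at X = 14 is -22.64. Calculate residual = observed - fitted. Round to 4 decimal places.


Predicted = 3.86 + -1.66 * 14 = -19.3800.
Residual = -22.64 - -19.3800 = -3.2600.

-3.2600


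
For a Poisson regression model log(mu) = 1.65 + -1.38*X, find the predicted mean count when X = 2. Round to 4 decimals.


Compute eta = 1.65 + -1.38 * 2 = -1.1100.
Apply inverse link: mu = e^-1.1100 = 0.3296.

0.3296


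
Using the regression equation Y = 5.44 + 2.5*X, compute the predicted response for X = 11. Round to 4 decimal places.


Substitute X = 11 into the equation:
Y = 5.44 + 2.5 * 11 = 5.44 + 27.5000 = 32.9400.

32.9400


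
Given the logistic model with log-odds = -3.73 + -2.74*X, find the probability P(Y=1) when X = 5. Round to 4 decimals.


Compute z = -3.73 + (-2.74)(5) = -17.4300.
exp(-z) = 37132382.8514.
P = 1/(1 + 37132382.8514) = 0.0000.

0.0000


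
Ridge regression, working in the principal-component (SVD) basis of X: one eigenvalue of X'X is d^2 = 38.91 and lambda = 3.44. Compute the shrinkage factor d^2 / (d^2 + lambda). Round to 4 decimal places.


Compute the denominator: 38.91 + 3.44 = 42.3500.
Shrinkage factor = 38.91 / 42.3500 = 0.9188.

0.9188


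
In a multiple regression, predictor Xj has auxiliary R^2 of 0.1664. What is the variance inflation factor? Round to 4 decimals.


VIF = 1 / (1 - 0.1664).
= 1 / 0.8336 = 1.1996.

1.1996


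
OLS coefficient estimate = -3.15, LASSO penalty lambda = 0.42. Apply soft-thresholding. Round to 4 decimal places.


Check: |-3.15| = 3.15 vs lambda = 0.42.
Since |beta| > lambda, coefficient = sign(beta)*(|beta| - lambda) = -2.7300.
Soft-thresholded coefficient = -2.7300.

-2.7300


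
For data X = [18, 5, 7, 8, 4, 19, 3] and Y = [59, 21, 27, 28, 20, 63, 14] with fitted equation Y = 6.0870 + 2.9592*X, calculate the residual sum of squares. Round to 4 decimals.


For each point, residual = actual - predicted.
Residuals: [-0.3526, 0.1170, 0.1986, -1.7606, 2.0762, 0.6882, -0.9646].
Sum of squared residuals = 8.9918.

8.9918


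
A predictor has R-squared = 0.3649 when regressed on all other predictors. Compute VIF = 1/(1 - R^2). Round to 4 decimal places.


Denominator: 1 - 0.3649 = 0.6351.
VIF = 1 / 0.6351 = 1.5746.

1.5746


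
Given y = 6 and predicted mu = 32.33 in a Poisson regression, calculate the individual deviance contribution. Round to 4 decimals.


First: ln(6/32.33) = -1.684236.
Then: 6 * -1.684236 = -10.105416.
y - mu = 6 - 32.33 = -26.33.
D = 2(-10.105416 - -26.33) = 32.449168, which rounds to 32.4492.

32.4492


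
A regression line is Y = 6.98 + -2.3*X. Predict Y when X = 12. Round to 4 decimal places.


Predicted value:
Y = 6.98 + (-2.3)(12) = 6.98 + -27.6000 = -20.6200.

-20.6200


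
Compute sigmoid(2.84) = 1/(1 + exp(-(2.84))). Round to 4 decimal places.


First, exp(-2.8400) = 0.0584.
Then sigma(z) = 1/(1 + 0.0584) = 0.9448.

0.9448


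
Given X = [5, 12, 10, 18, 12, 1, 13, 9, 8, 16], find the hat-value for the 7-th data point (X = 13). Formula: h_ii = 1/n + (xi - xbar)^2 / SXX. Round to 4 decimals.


Mean of X: xbar = 10.4000.
SXX = 226.4000.
For X = 13: h = 1/10 + (13 - 10.4000)^2/226.4000 = 0.1299.

0.1299


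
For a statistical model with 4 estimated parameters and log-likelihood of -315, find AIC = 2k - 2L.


AIC = 2k - 2*loglik = 2(4) - 2(-315).
= 8 + 630 = 638.

638


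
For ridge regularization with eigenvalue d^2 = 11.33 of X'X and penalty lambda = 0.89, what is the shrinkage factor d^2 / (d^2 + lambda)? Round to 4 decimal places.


Denominator = d^2 + lambda = 11.33 + 0.89 = 12.2200.
Shrinkage = 11.33 / 12.2200 = 0.9272.

0.9272


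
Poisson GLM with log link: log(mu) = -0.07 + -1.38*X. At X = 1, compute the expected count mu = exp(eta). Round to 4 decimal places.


Compute eta = -0.07 + -1.38 * 1 = -1.4500.
Apply inverse link: mu = e^-1.4500 = 0.2346.

0.2346


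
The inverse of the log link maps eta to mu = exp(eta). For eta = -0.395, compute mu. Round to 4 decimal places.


The inverse log link gives:
mu = exp(-0.395) = 0.6737.

0.6737


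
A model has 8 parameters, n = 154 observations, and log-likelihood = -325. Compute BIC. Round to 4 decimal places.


ln(154) = 5.036953.
k * ln(n) = 8 * 5.036953 = 40.295624.
-2L = 650.
BIC = 40.295624 + 650 = 690.295624, which rounds to 690.2956.

690.2956


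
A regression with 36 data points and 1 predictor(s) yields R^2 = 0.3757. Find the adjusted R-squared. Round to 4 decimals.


Using the formula:
(1 - 0.3757) = 0.6243.
Multiply by 35/34: 0.6243 * 35 = 21.8505, then 21.8505 / 34 = 0.6427.
Adj R^2 = 1 - 0.6427 = 0.3573.

0.3573


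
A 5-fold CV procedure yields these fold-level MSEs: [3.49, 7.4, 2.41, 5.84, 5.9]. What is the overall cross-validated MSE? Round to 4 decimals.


Total MSE across folds = 25.0400.
CV-MSE = 25.0400/5 = 5.0080.

5.0080


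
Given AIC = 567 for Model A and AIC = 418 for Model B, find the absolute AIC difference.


Absolute difference = |567 - 418| = 149.
The model with lower AIC (B) is preferred.

149


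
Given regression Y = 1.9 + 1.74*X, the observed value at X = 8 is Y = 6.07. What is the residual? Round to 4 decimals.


Compute yhat = 1.9 + (1.74)(8) = 15.8200.
Residual = actual - predicted = 6.07 - 15.8200 = -9.7500.

-9.7500


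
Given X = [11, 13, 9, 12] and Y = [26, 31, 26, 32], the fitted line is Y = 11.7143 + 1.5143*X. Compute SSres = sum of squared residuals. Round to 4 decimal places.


Predicted values from Y = 11.7143 + 1.5143*X.
Residuals: [-2.3716, -0.4002, 0.6570, 2.1141].
SSres = 10.6857.

10.6857


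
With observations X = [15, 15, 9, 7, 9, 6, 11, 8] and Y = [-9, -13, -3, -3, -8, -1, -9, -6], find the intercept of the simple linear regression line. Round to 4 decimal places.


Compute b1 = -1.0122 from the OLS formula.
With xbar = 10.0000 and ybar = -6.5000, the intercept is:
b0 = -6.5000 - -1.0122 * 10.0000 = 3.6220.

3.6220


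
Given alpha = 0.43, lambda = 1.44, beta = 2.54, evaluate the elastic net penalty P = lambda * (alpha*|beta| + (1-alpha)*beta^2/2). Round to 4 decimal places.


Compute:
L1 = 0.43 * 2.54 = 1.0922.
L2 = 0.57 * 2.54^2 / 2 = 1.8387.
Penalty = 1.44 * (1.0922 + 1.8387) = 4.2205.

4.2205


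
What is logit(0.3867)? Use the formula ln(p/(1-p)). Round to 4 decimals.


1 - p = 0.6133.
p/(1-p) = 0.6305.
logit = ln(0.6305) = -0.4612.

-0.4612


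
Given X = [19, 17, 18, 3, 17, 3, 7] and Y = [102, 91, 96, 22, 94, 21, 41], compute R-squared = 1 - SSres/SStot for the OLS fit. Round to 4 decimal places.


The fitted line is Y = 6.2298 + 5.0404*X.
SSres = 6.9037, SStot = 8187.4286.
R^2 = 1 - SSres/SStot = 0.9992.

0.9992


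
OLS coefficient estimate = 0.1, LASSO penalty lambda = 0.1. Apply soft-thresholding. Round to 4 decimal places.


Check: |0.1| = 0.1 vs lambda = 0.1.
Since |beta| <= lambda, the coefficient is set to 0.
Soft-thresholded coefficient = 0.0000.

0.0000


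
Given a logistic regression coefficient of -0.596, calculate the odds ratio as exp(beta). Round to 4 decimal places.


Odds ratio = exp(beta) = exp(-0.596).
= 0.5510.

0.5510


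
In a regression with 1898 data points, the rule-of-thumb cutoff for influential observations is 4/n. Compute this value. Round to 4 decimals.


Using the rule of thumb:
Threshold = 4 / 1898 = 0.0021.

0.0021


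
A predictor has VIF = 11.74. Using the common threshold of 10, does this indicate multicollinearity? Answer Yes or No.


Check: VIF = 11.74 vs threshold = 10.
Since 11.74 >= 10, the answer is Yes.

Yes


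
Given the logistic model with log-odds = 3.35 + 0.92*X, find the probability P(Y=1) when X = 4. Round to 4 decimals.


z = 3.35 + 0.92 * 4 = 7.0300.
Sigmoid: P = 1 / (1 + exp(-7.0300)) = 0.9991.

0.9991


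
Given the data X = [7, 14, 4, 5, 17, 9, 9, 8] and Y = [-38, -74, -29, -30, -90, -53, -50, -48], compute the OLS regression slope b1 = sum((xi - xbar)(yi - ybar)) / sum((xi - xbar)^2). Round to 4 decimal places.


First compute the means: xbar = 9.1250, ybar = -51.5000.
Then S_xx = sum((xi - xbar)^2) = 134.8750.
S_xy = sum((xi - xbar)(yi - ybar)) = -649.5000.
b1 = S_xy / S_xx = -649.5000 / 134.8750 = -4.8156.

-4.8156


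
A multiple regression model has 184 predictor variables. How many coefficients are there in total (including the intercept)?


Each predictor gets one coefficient, plus one intercept.
Total parameters = 184 + 1 = 185.

185


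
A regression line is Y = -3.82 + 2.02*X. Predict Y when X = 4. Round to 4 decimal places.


Plug X = 4 into Y = -3.82 + 2.02*X:
Y = -3.82 + 8.0800 = 4.2600.

4.2600


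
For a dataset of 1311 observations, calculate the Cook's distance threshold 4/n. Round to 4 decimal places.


Cook's distance cutoff = 4/n = 4/1311.
= 0.0031.

0.0031


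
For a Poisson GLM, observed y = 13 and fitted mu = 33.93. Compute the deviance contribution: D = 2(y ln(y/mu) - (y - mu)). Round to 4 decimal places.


y/mu = 13/33.93 = 0.383142 (approx.), and ln(13/33.93) = -0.959350.
y * ln(y/mu) = 13 * -0.959350 = -12.471550.
y - mu = -20.93.
D = 2 * (-12.471550 - -20.93) = 16.916900, which rounds to 16.9169.

16.9169


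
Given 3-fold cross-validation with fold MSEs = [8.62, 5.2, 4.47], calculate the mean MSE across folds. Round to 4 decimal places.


Sum of fold MSEs = 18.2900.
Average = 18.2900 / 3 = 6.0967.

6.0967


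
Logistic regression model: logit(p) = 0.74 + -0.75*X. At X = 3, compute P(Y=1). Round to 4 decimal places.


z = 0.74 + -0.75 * 3 = -1.5100.
Sigmoid: P = 1 / (1 + exp(1.5100)) = 0.1809.

0.1809


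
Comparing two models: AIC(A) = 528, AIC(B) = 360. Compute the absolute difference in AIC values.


Absolute difference = |528 - 360| = 168.
The model with lower AIC (B) is preferred.

168


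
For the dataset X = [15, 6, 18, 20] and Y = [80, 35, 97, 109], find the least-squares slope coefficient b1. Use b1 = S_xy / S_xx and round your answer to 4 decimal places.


First compute the means: xbar = 14.7500, ybar = 80.2500.
Then S_xx = sum((xi - xbar)^2) = 114.7500.
S_xy = sum((xi - xbar)(yi - ybar)) = 601.2500.
b1 = S_xy / S_xx = 601.2500 / 114.7500 = 5.2397.

5.2397


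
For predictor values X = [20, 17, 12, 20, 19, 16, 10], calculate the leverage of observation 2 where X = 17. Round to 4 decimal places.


Compute xbar = 16.2857 with n = 7 observations.
SXX = 93.4286.
Leverage = 1/7 + (17 - 16.2857)^2/93.4286 = 0.1483.

0.1483


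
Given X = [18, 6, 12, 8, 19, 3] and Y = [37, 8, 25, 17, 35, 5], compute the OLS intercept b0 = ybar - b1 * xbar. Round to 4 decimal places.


Compute b1 = 2.0425 from the OLS formula.
With xbar = 11.0000 and ybar = 21.1667, the intercept is:
b0 = 21.1667 - 2.0425 * 11.0000 = -1.3003.

-1.3003


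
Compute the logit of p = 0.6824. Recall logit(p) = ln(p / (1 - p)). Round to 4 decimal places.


The odds are p/(1-p) = 0.6824 / 0.3176 = 2.1486.
logit(p) = ln(2.1486) = 0.7648.

0.7648


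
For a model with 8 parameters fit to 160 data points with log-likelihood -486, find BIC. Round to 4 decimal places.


ln(160) = 5.075174.
k * ln(n) = 8 * 5.075174 = 40.601392.
-2L = 972.
BIC = 40.601392 + 972 = 1012.601392, which rounds to 1012.6014.

1012.6014


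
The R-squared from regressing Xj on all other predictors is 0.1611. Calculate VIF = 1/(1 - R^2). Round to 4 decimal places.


VIF = 1 / (1 - 0.1611).
= 1 / 0.8389 = 1.1920.

1.1920


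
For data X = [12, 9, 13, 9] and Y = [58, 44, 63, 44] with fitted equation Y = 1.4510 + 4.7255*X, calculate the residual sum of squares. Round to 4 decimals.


Predicted values from Y = 1.4510 + 4.7255*X.
Residuals: [-0.1570, 0.0195, 0.1175, 0.0195].
SSres = 0.0392.

0.0392


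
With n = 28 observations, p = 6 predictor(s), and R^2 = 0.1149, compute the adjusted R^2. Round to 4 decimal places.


Plug in: Adj R^2 = 1 - (1 - 0.1149) * 27/21.
= 1 - 0.8851 * 27/21
= 1 - 23.8977 / 21
= 1 - 1.1380 = -0.1380.

-0.1380


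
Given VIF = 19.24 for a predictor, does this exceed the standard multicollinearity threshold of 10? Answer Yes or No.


Compare VIF = 19.24 to the threshold of 10.
19.24 >= 10, so the answer is Yes.

Yes


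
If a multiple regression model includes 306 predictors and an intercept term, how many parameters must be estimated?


Including the intercept, the model has 306 predictor coefficients + 1 intercept.
Total = 307.

307


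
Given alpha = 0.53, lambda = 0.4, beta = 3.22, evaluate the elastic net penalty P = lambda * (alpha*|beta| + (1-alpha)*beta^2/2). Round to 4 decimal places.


L1 component = 0.53 * |3.22| = 1.7066.
L2 component = 0.47 * 3.22^2 / 2 = 2.4366.
Penalty = 0.4 * (1.7066 + 2.4366) = 0.4 * 4.1432 = 1.6573.

1.6573


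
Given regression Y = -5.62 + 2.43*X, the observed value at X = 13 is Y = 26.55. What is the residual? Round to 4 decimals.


Predicted = -5.62 + 2.43 * 13 = 25.9700.
Residual = 26.55 - 25.9700 = 0.5800.

0.5800


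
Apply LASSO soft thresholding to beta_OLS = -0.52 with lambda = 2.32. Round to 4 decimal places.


Absolute value: |-0.52| = 0.52.
Compare to lambda = 2.32.
Since |beta| <= lambda, the coefficient is set to 0.

0.0000


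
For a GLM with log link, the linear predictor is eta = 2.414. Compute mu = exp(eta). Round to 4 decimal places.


Apply the inverse link:
mu = e^2.414 = 11.1786.

11.1786


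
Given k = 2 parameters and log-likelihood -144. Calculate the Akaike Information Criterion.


AIC = 2k - 2*loglik = 2(2) - 2(-144).
= 4 + 288 = 292.

292


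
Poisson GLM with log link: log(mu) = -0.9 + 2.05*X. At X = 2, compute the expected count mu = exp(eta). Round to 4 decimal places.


eta = -0.9 + 2.05 * 2 = 3.2000.
mu = exp(3.2000) = 24.5325.

24.5325


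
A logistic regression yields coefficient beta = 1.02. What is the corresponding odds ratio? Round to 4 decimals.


Odds ratio = exp(beta) = exp(1.02).
= 2.7732.

2.7732


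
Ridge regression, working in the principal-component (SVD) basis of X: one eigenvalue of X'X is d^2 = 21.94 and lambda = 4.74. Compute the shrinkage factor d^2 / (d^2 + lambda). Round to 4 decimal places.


Compute the denominator: 21.94 + 4.74 = 26.6800.
Shrinkage factor = 21.94 / 26.6800 = 0.8223.

0.8223


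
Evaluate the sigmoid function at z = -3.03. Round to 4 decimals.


Compute exp(3.0300) = 20.6972.
Sigmoid = 1 / (1 + 20.6972) = 1 / 21.6972 = 0.0461.

0.0461


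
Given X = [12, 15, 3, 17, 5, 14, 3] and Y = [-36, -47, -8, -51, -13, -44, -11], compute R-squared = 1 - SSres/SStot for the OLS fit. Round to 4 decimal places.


The fitted line is Y = 0.5455 + -3.0988*X.
SSres = 13.5968, SStot = 2096.0000.
R^2 = 1 - SSres/SStot = 0.9935.

0.9935


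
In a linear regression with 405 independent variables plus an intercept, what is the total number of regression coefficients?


Each predictor gets one coefficient, plus one intercept.
Total parameters = 405 + 1 = 406.

406


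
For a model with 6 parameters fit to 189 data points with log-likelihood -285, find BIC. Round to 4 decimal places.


Compute k*ln(n) = 6*ln(189) = 6*5.241747 = 31.450482.
Then -2*loglik = 570.
BIC = 31.450482 + 570 = 601.450482, which rounds to 601.4505.

601.4505


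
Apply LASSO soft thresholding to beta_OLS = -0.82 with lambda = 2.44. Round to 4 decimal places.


|beta_OLS| = 0.82.
lambda = 2.44.
Since |beta| <= lambda, the coefficient is set to 0.
Result = 0.0000.

0.0000


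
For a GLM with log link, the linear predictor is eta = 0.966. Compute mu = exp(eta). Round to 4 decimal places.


The inverse log link gives:
mu = exp(0.966) = 2.6274.

2.6274


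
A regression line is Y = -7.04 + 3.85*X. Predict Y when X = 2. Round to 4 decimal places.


Plug X = 2 into Y = -7.04 + 3.85*X:
Y = -7.04 + 7.7000 = 0.6600.

0.6600


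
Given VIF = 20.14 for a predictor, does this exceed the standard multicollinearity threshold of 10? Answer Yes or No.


Compare VIF = 20.14 to the threshold of 10.
20.14 >= 10, so the answer is Yes.

Yes


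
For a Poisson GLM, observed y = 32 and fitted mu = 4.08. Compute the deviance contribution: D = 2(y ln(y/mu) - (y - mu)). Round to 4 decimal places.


Compute y*ln(y/mu) = 32*ln(32/4.08) = 32*2.059639 = 65.908448.
y - mu = 27.92.
D = 2*(65.908448 - (27.92)) = 75.976896, which rounds to 75.9769.

75.9769


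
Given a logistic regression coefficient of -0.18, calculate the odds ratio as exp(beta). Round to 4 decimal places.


The odds ratio is computed as:
OR = e^(-0.18) = 0.8353.

0.8353


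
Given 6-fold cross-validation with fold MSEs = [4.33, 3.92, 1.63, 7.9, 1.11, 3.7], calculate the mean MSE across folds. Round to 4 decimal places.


Total MSE across folds = 22.5900.
CV-MSE = 22.5900/6 = 3.7650.

3.7650


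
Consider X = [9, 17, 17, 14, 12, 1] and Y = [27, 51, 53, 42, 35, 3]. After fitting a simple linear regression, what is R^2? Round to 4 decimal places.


The fitted line is Y = -0.4909 + 3.0564*X.
SSres = 4.2509, SStot = 1716.8333.
R^2 = 1 - SSres/SStot = 0.9975.

0.9975


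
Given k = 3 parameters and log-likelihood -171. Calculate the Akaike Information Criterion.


AIC = 2k - 2*loglik = 2(3) - 2(-171).
= 6 + 342 = 348.

348


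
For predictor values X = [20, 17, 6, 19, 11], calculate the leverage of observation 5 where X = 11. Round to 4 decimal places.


Mean of X: xbar = 14.6000.
SXX = 141.2000.
For X = 11: h = 1/5 + (11 - 14.6000)^2/141.2000 = 0.2918.

0.2918


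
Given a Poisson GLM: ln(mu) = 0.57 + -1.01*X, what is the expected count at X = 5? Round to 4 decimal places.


Compute eta = 0.57 + -1.01 * 5 = -4.4800.
Apply inverse link: mu = e^-4.4800 = 0.0113.

0.0113


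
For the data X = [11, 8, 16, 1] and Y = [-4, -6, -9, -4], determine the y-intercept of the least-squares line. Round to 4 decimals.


First find the slope: b1 = -0.2797.
Means: xbar = 9.0000, ybar = -5.7500.
b0 = ybar - b1 * xbar = -5.7500 - -0.2797 * 9.0000 = -3.2331.

-3.2331


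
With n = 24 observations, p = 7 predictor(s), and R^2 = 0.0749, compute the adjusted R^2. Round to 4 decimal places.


Adjusted R^2 = 1 - (1 - R^2) * (n-1)/(n-p-1).
(1 - R^2) = 0.9251.
(n-1)/(n-p-1) = 23/16.
(1 - R^2) * (n-1) = 0.9251 * 23 = 21.2773.
Divide by (n-p-1): 21.2773 / 16 = 1.3298.
Adj R^2 = 1 - 1.3298 = -0.3298.

-0.3298


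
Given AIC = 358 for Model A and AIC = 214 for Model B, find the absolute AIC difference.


Absolute difference = |358 - 214| = 144.
The model with lower AIC (B) is preferred.

144


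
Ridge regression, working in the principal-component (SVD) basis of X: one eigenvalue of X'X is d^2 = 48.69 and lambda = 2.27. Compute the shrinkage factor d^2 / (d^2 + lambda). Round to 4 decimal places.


Compute the denominator: 48.69 + 2.27 = 50.9600.
Shrinkage factor = 48.69 / 50.9600 = 0.9555.

0.9555


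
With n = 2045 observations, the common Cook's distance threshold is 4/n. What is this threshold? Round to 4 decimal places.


The threshold is 4/n.
4/2045 = 0.0020.

0.0020


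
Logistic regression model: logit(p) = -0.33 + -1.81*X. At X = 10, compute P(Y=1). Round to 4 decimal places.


z = -0.33 + -1.81 * 10 = -18.4300.
Sigmoid: P = 1 / (1 + exp(18.4300)) = 0.0000.

0.0000


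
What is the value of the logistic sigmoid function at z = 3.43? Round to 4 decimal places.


First, exp(-3.4300) = 0.0324.
Then sigma(z) = 1/(1 + 0.0324) = 0.9686.

0.9686


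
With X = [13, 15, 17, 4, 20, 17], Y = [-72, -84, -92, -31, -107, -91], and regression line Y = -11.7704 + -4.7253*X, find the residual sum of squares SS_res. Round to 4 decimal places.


For each point, residual = actual - predicted.
Residuals: [1.1993, -1.3501, 0.1005, -0.3284, -0.7236, 1.1005].
Sum of squared residuals = 5.1137.

5.1137


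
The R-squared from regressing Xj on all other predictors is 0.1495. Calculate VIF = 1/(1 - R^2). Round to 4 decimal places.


VIF = 1 / (1 - 0.1495).
= 1 / 0.8505 = 1.1758.

1.1758


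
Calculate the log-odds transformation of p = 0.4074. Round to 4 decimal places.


1 - p = 0.5926.
p/(1-p) = 0.6875.
logit = ln(0.6875) = -0.3747.

-0.3747


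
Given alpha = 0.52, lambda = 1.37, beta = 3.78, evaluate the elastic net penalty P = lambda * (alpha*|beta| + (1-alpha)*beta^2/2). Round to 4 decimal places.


alpha * |beta| = 0.52 * 3.78 = 1.9656.
(1-alpha) * beta^2/2 = 0.48 * 14.2884/2 = 3.4292.
Total = 1.37 * (1.9656 + 3.4292) = 7.3909.

7.3909


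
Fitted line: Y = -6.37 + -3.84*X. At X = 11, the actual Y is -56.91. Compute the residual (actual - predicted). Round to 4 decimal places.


Fitted value at X = 11 is yhat = -6.37 + -3.84*11 = -48.6100.
Residual = -56.91 - -48.6100 = -8.3000.

-8.3000


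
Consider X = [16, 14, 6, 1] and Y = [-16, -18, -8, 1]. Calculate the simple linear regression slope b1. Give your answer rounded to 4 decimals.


The sample means are xbar = 9.2500 and ybar = -10.2500.
Compute S_xx = 146.7500 and S_xy = -175.7500.
Slope b1 = S_xy / S_xx = -175.7500 / 146.7500 = -1.1976.

-1.1976


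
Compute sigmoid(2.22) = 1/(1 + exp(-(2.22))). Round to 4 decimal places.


exp(-2.2200) = 0.1086.
1 + exp(-z) = 1.1086.
sigmoid = 1/1.1086 = 0.9020.

0.9020


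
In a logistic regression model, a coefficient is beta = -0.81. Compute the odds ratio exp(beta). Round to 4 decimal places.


Odds ratio = exp(beta) = exp(-0.81).
= 0.4449.

0.4449


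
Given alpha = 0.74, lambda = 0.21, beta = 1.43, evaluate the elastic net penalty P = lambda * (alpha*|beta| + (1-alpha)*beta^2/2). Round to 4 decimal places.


Compute:
L1 = 0.74 * 1.43 = 1.0582.
L2 = 0.26 * 1.43^2 / 2 = 0.2658.
Penalty = 0.21 * (1.0582 + 0.2658) = 0.2780.

0.2780


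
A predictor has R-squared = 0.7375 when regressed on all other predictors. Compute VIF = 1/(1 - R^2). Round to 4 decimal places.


Using VIF = 1/(1 - R^2_j):
1 - 0.7375 = 0.2625.
VIF = 3.8095.

3.8095


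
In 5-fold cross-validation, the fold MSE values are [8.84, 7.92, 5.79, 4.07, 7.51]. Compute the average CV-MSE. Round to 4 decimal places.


Add all fold MSEs: 34.1300.
Divide by k = 5: 34.1300/5 = 6.8260.

6.8260


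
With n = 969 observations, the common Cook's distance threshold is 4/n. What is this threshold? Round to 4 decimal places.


Using the rule of thumb:
Threshold = 4 / 969 = 0.0041.

0.0041


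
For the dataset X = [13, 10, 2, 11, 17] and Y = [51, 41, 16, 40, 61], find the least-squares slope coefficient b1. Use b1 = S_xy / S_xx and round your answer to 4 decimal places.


Calculate xbar = 10.6000, ybar = 41.8000.
S_xx = 121.2000, S_xy = 366.6000.
Using b1 = S_xy / S_xx = 366.6000 / 121.2000, we get b1 = 3.0248.

3.0248


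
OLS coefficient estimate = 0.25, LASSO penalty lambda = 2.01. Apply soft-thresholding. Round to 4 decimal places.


|beta_OLS| = 0.25.
lambda = 2.01.
Since |beta| <= lambda, the coefficient is set to 0.
Result = 0.0000.

0.0000


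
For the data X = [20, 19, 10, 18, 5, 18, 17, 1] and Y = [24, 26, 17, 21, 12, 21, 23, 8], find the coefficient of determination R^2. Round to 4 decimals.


The fitted line is Y = 7.6762 + 0.8388*X.
SSres = 14.4891, SStot = 272.0000.
R^2 = 1 - SSres/SStot = 0.9467.

0.9467


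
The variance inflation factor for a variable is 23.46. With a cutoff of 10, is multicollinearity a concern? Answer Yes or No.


Check: VIF = 23.46 vs threshold = 10.
Since 23.46 >= 10, the answer is Yes.

Yes


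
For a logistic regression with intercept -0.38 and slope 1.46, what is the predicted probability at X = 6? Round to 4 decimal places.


Linear predictor: z = -0.38 + 1.46 * 6 = 8.3800.
P = 1/(1 + exp(-8.3800)) = 1/(1 + 0.0002) = 0.9998.

0.9998


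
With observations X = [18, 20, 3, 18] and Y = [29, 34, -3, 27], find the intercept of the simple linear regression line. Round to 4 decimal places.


The slope is b1 = 2.1191.
Sample means are xbar = 14.7500 and ybar = 21.7500.
Intercept: b0 = 21.7500 - (2.1191)(14.7500) = -9.5074.

-9.5074


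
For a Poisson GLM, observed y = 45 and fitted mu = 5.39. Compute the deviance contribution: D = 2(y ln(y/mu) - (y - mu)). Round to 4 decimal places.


First: ln(45/5.39) = 2.122117.
Then: 45 * 2.122117 = 95.495265.
y - mu = 45 - 5.39 = 39.61.
D = 2(95.495265 - 39.61) = 111.770530, which rounds to 111.7705.

111.7705


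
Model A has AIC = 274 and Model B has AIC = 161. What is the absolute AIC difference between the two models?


|AIC_A - AIC_B| = |274 - 161| = 113.
Model B is preferred (lower AIC).

113


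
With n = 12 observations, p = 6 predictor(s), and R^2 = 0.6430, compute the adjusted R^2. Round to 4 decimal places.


Plug in: Adj R^2 = 1 - (1 - 0.6430) * 11/5.
= 1 - 0.3570 * 11/5
= 1 - 3.9270 / 5
= 1 - 0.7854 = 0.2146.

0.2146


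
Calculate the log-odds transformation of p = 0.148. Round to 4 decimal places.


1 - p = 0.852.
p/(1-p) = 0.1737.
logit = ln(0.1737) = -1.7504.

-1.7504


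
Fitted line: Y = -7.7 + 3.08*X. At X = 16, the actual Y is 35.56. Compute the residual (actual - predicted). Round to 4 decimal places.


Fitted value at X = 16 is yhat = -7.7 + 3.08*16 = 41.5800.
Residual = 35.56 - 41.5800 = -6.0200.

-6.0200


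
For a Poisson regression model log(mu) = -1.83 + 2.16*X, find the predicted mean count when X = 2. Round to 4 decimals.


Compute eta = -1.83 + 2.16 * 2 = 2.4900.
Apply inverse link: mu = e^2.4900 = 12.0613.

12.0613


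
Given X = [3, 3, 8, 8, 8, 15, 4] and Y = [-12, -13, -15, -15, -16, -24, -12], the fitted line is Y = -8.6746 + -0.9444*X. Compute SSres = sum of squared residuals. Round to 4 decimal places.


Predicted values from Y = -8.6746 + -0.9444*X.
Residuals: [-0.4922, -1.4922, 1.2298, 1.2298, 0.2298, -1.1594, 0.4522].
SSres = 7.0952.

7.0952


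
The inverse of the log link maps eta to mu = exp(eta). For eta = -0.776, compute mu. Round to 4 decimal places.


The inverse log link gives:
mu = exp(-0.776) = 0.4602.

0.4602


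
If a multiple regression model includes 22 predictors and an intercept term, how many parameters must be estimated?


Including the intercept, the model has 22 predictor coefficients + 1 intercept.
Total = 23.

23


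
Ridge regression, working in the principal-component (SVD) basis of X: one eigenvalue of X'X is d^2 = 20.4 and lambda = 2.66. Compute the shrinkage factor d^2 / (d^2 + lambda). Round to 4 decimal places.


Compute the denominator: 20.4 + 2.66 = 23.0600.
Shrinkage factor = 20.4 / 23.0600 = 0.8846.

0.8846


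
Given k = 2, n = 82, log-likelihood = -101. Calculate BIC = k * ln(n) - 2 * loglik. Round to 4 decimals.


Compute k*ln(n) = 2*ln(82) = 2*4.406719 = 8.813438.
Then -2*loglik = 202.
BIC = 8.813438 + 202 = 210.813438, which rounds to 210.8134.

210.8134


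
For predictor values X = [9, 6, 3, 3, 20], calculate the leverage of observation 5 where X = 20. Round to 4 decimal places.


n = 5, xbar = 8.2000.
SXX = sum((xi - xbar)^2) = 198.8000.
h = 1/5 + (20 - 8.2000)^2 / 198.8000 = 0.9004.

0.9004


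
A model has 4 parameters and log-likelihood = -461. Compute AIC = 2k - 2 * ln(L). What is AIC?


AIC = 2*4 - 2*(-461).
= 8 + 922 = 930.

930


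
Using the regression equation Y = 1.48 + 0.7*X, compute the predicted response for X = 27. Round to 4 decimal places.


Predicted value:
Y = 1.48 + (0.7)(27) = 1.48 + 18.9000 = 20.3800.

20.3800


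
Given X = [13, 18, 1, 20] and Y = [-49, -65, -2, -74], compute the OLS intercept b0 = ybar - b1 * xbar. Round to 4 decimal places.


Compute b1 = -3.7569 from the OLS formula.
With xbar = 13.0000 and ybar = -47.5000, the intercept is:
b0 = -47.5000 - -3.7569 * 13.0000 = 1.3394.

1.3394


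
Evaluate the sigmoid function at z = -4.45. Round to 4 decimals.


Compute exp(4.4500) = 85.6269.
Sigmoid = 1 / (1 + 85.6269) = 1 / 86.6269 = 0.0115.

0.0115


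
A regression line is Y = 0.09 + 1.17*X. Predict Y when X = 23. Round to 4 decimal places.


Substitute X = 23 into the equation:
Y = 0.09 + 1.17 * 23 = 0.09 + 26.9100 = 27.0000.

27.0000


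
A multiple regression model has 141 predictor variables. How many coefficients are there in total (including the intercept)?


Including the intercept, the model has 141 predictor coefficients + 1 intercept.
Total = 142.

142


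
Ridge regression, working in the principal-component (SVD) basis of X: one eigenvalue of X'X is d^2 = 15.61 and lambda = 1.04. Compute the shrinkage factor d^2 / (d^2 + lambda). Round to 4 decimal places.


Compute the denominator: 15.61 + 1.04 = 16.6500.
Shrinkage factor = 15.61 / 16.6500 = 0.9375.

0.9375


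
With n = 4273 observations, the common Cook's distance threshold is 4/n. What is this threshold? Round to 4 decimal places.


Using the rule of thumb:
Threshold = 4 / 4273 = 0.0009.

0.0009


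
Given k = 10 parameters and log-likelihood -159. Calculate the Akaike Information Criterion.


AIC = 2k - 2*loglik = 2(10) - 2(-159).
= 20 + 318 = 338.

338


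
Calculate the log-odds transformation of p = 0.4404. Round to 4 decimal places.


The odds are p/(1-p) = 0.4404 / 0.5596 = 0.7870.
logit(p) = ln(0.7870) = -0.2395.

-0.2395


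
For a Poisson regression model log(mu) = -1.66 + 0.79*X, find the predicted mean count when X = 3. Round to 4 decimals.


eta = -1.66 + 0.79 * 3 = 0.7100.
mu = exp(0.7100) = 2.0340.

2.0340


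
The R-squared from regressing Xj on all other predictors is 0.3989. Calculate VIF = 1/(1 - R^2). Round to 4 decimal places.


Denominator: 1 - 0.3989 = 0.6011.
VIF = 1 / 0.6011 = 1.6636.

1.6636


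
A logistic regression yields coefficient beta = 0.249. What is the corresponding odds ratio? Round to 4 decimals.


The odds ratio is computed as:
OR = e^(0.249) = 1.2827.

1.2827


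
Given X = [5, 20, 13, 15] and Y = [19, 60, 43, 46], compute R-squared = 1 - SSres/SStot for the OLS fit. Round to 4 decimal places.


The fitted line is Y = 5.9101 + 2.7238*X.
SSres = 3.8415, SStot = 870.0000.
R^2 = 1 - SSres/SStot = 0.9956.

0.9956
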